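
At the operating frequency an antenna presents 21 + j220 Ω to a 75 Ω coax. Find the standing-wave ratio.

VSWR ≈ 34.6

Γ = (Z_L − Z_0)/(Z_L + Z_0) = (-54 + j220)/(96 + j220)
|Γ| = 227/240 = 0.944
VSWR = (1 + |Γ|)/(1 − |Γ|) = 1.94/0.0563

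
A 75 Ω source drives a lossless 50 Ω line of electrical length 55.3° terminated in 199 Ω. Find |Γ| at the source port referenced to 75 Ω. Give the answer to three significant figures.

tan(βl) = 1.44
Z_in = Z_0·(Z_L + jZ_0·tanβl)/(Z_0 + jZ_L·tanβl) = 18 − j31.5 Ω
Γ_s = (Z_in − Z_s)/(Z_in + Z_s) = (-57 − j31.5)/(93 − j31.5), |Γ_s| = 0.663

|Γ| ≈ 0.663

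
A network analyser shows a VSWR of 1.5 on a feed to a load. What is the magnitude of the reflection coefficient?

|Γ| ≈ 0.2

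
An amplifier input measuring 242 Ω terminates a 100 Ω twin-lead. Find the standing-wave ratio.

VSWR ≈ 2.42

For a purely resistive load, VSWR = R_L/Z_0 or Z_0/R_L (whichever > 1) = 242/100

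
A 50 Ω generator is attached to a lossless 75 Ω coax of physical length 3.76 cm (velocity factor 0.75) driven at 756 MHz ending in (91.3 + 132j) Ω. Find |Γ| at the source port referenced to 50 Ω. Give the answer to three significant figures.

λ = v/f = 0.75·c / 756 MHz = 0.298 m
βl = 2π·l/λ = 2π × 0.126 = 45.5°
tan(βl) = 1.02
Z_in = Z_0·(Z_L + jZ_0·tanβl)/(Z_0 + jZ_L·tanβl) = 86.1 − j129 Ω
Γ_s = (Z_in − Z_s)/(Z_in + Z_s) = (36.1 − j129)/(136 − j129), |Γ_s| = 0.714

|Γ| ≈ 0.714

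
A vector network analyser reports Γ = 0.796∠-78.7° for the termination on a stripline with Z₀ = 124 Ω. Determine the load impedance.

Z_L ≈ 34.4 − j146 Ω

Z_L = Z_0·(1 + Γ)/(1 − Γ) = 124·(1.16 − j0.781)/(0.844 + j0.781)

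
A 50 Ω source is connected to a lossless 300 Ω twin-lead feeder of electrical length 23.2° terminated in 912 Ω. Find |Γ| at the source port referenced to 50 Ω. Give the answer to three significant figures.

tan(βl) = 0.429
Z_in = Z_0·(Z_L + jZ_0·tanβl)/(Z_0 + jZ_L·tanβl) = 400 − j393 Ω
Γ_s = (Z_in − Z_s)/(Z_in + Z_s) = (350 − j393)/(450 − j393), |Γ_s| = 0.881

|Γ| ≈ 0.881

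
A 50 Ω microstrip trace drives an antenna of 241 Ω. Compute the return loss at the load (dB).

RL ≈ 3.66 dB

Γ = (241 − 50)/(241 + 50) = 0.656
RL = −20·log₁₀|Γ| = −20·log₁₀(0.656)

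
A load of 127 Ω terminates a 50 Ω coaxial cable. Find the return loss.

RL ≈ 7.23 dB

Γ = (127 − 50)/(127 + 50) = 0.435
RL = −20·log₁₀|Γ| = −20·log₁₀(0.435)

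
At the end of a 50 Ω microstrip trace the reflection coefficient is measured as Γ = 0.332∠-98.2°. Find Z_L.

Z_L = Z_0·(1 + Γ)/(1 − Γ) = 50·(0.953 − j0.329)/(1.05 + j0.329)

Z_L ≈ 36.9 − j27.3 Ω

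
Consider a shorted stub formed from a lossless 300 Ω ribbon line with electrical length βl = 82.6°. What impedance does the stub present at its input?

Z_in ≈ +j2310 Ω

tan(βl) = 7.7
For a shorted stub, Z_in = jZ_0·tan(βl)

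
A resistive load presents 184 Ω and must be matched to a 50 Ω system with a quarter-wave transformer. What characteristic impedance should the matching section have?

Z_qwt ≈ 95.9 Ω

Z_qwt = √(Z_0·R_L) = √(50 × 184) = √9200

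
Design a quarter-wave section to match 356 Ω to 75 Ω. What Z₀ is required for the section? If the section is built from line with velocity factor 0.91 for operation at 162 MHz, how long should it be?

Z_qwt = √(Z_0·R_L) = √(75 × 356) = √26700
λ = 0.91·c/f = 1.69 m, so l = λ/4 = 0.421 m

Z_qwt ≈ 163 Ω; length ≈ 42.1 cm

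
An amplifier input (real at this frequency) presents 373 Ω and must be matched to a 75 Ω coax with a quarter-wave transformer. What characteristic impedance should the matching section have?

Z_qwt ≈ 167 Ω

Z_qwt = √(Z_0·R_L) = √(75 × 373) = √27980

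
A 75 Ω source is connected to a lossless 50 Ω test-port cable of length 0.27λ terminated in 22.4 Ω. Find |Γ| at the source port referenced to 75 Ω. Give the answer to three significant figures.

|Γ| ≈ 0.209

βl = 2π × 0.27 = 97.2°
tan(βl) = -7.92
Z_in = Z_0·(Z_L + jZ_0·tanβl)/(Z_0 + jZ_L·tanβl) = 105 − j23.3 Ω
Γ_s = (Z_in − Z_s)/(Z_in + Z_s) = (30 − j23.3)/(180 − j23.3), |Γ_s| = 0.209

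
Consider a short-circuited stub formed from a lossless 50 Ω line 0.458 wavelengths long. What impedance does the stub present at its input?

βl = 2π × 0.458 = 165°
tan(βl) = -0.27
For a short-circuited stub, Z_in = jZ_0·tan(βl)

Z_in ≈ −j13.5 Ω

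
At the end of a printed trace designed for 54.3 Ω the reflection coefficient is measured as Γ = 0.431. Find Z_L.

Z_L = Z_0·(1 + Γ)/(1 − Γ) = 54.3·(1.43)/(0.569)

Z_L ≈ 137 Ω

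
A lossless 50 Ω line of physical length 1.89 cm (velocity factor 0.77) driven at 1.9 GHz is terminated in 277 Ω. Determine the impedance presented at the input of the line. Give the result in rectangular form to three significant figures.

Z_in ≈ 13 − j32.2 Ω

λ = v/f = 0.77·c / 1.9 GHz = 0.122 m
βl = 2π·l/λ = 2π × 0.155 = 56°
tan(βl) = tan(56°) = 1.48
Z_in = Z_0·(Z_L + jZ_0·tanβl)/(Z_0 + jZ_L·tanβl)
     = 50·(277 + j74)/(50 + j410)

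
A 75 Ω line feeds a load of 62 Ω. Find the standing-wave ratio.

VSWR ≈ 1.21

Γ = (62 − 75)/(62 + 75) = -0.0949
VSWR = (1 + 0.0949)/(1 − 0.0949)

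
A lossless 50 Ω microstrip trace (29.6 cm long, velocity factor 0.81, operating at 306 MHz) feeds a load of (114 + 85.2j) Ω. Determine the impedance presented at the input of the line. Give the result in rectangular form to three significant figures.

Z_in ≈ 17.9 + j27.5 Ω

λ = v/f = 0.81·c / 306 MHz = 0.794 m
βl = 2π·l/λ = 2π × 0.373 = 134°
tan(βl) = tan(134°) = -1.03
Z_in = Z_0·(Z_L + jZ_0·tanβl)/(Z_0 + jZ_L·tanβl)
     = 50·(114 + j33.8)/(138 − j117)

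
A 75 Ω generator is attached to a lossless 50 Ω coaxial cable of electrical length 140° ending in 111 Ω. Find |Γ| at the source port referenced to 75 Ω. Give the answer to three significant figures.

|Γ| ≈ 0.401

tan(βl) = -0.839
Z_in = Z_0·(Z_L + jZ_0·tanβl)/(Z_0 + jZ_L·tanβl) = 42.3 + j36.9 Ω
Γ_s = (Z_in − Z_s)/(Z_in + Z_s) = (-32.7 + j36.9)/(117 + j36.9), |Γ_s| = 0.401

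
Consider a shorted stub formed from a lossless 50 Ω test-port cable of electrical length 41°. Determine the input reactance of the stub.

X_in ≈ 43.5 Ω (inductive)

tan(βl) = 0.869
For a shorted stub, Z_in = jZ_0·tan(βl)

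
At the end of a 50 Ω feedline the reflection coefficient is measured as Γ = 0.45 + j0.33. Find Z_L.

Z_L = Z_0·(1 + Γ)/(1 − Γ) = 50·(1.45 + j0.33)/(0.55 − j0.33)

Z_L ≈ 83.7 + j80.2 Ω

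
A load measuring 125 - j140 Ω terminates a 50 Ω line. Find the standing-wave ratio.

VSWR ≈ 5.87

Γ = (Z_L − Z_0)/(Z_L + Z_0) = (75 − j140)/(175 − j140)
|Γ| = 159/224 = 0.709
VSWR = (1 + |Γ|)/(1 − |Γ|) = 1.71/0.291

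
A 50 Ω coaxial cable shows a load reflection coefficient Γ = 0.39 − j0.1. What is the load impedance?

Z_L = Z_0·(1 + Γ)/(1 − Γ) = 50·(1.39 − j0.1)/(0.61 + j0.1)

Z_L ≈ 110 − j26.2 Ω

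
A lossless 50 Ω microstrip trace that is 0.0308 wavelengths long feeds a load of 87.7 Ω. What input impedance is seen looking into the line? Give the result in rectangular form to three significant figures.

βl = 2π × 0.0308 = 11.1°
tan(βl) = tan(11.1°) = 0.196
Z_in = Z_0·(Z_L + jZ_0·tanβl)/(Z_0 + jZ_L·tanβl)
     = 50·(87.7 + j9.8)/(50 + j17.2)

Z_in ≈ 81.4 − j18.2 Ω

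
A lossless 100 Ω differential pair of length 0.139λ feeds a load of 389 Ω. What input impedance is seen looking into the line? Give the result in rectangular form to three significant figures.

Z_in ≈ 41.8 − j74.8 Ω

βl = 2π × 0.139 = 50°
tan(βl) = tan(50°) = 1.19
Z_in = Z_0·(Z_L + jZ_0·tanβl)/(Z_0 + jZ_L·tanβl)
     = 100·(389 + j119)/(100 + j464)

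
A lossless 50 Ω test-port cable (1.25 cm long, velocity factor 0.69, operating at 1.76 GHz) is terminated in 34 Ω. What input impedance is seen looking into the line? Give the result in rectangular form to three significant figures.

Z_in ≈ 42.8 + j16.5 Ω

λ = v/f = 0.69·c / 1.76 GHz = 0.118 m
βl = 2π·l/λ = 2π × 0.106 = 38.3°
tan(βl) = tan(38.3°) = 0.789
Z_in = Z_0·(Z_L + jZ_0·tanβl)/(Z_0 + jZ_L·tanβl)
     = 50·(34 + j39.4)/(50 + j26.8)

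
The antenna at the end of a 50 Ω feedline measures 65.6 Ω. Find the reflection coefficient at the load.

Γ = (Z_L − Z_0)/(Z_L + Z_0) = (65.6 − 50)/(65.6 + 50) = 15.6/115.6

Γ = 0.135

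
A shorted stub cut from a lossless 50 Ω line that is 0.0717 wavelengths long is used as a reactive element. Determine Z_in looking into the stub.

Z_in ≈ +j24.2 Ω

βl = 2π × 0.0717 = 25.8°
tan(βl) = 0.484
For a shorted stub, Z_in = jZ_0·tan(βl)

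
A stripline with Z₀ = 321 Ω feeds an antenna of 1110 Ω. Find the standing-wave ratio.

Γ = (1110 − 321)/(1110 + 321) = 0.551
VSWR = (1 + 0.551)/(1 − 0.551)

VSWR ≈ 3.46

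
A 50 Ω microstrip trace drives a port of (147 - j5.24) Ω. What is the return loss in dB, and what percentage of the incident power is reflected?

Γ = (97 − j5.24)/(197 − j5.24), |Γ| = 0.493
RL = −20·log₁₀(0.493) = 6.14 dB
P_refl/P_inc = |Γ|² = 0.243

RL ≈ 6.14 dB; 24.3% of incident power reflected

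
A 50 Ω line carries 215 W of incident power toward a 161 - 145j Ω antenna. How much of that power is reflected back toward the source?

|Γ| = |(111 − j145)/(211 − j145)| = 0.713
|Γ|² = 0.509
P_refl = |Γ|²·P_inc = 109 W, P_del = (1 − |Γ|²)·P_inc = 106 W

P_reflected ≈ 109 W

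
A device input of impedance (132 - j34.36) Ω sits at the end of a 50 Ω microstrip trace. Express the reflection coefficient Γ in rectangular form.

Γ = (Z_L − Z_0)/(Z_L + Z_0) = (82 − j34.36)/(182 − j34.36)

Γ ≈ 0.469 − j0.1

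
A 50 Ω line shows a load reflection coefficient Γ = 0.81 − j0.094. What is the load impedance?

Z_L ≈ 373 − j209 Ω

Z_L = Z_0·(1 + Γ)/(1 − Γ) = 50·(1.81 − j0.094)/(0.19 + j0.094)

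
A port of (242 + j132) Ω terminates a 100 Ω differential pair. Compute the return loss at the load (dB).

Γ = (142 + j132)/(342 + j132), |Γ| = 0.529
RL = −20·log₁₀|Γ| = −20·log₁₀(0.529)

RL ≈ 5.53 dB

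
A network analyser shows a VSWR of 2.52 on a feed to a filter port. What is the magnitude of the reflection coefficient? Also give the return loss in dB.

|Γ| = (S − 1)/(S + 1) = (2.52 − 1)/(2.52 + 1) = 1.52/3.52
RL = −20·log₁₀|Γ| = −20·log₁₀(0.432)

|Γ| ≈ 0.432; return loss ≈ 7.29 dB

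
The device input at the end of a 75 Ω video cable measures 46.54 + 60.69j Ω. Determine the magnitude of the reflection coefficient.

Γ = (Z_L − Z_0)/(Z_L + Z_0) = (-28.46 + j60.69)/(121.5 + j60.69)
|Γ| = 67/136

|Γ| ≈ 0.493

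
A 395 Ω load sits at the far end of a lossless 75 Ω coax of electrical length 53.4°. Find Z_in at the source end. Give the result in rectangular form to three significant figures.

Z_in ≈ 21.7 − j52.6 Ω

tan(βl) = tan(53.4°) = 1.35
Z_in = Z_0·(Z_L + jZ_0·tanβl)/(Z_0 + jZ_L·tanβl)
     = 75·(395 + j101)/(75 + j532)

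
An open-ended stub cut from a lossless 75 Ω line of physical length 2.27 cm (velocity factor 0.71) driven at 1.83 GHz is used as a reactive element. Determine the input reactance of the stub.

λ = v/f = 0.71·c / 1.83 GHz = 0.116 m
βl = 2π·l/λ = 2π × 0.195 = 70.2°
tan(βl) = 2.78
For an open-ended stub, Z_in = −jZ_0·cot(βl) = −jZ_0/tan(βl)

X_in ≈ -27 Ω (capacitive)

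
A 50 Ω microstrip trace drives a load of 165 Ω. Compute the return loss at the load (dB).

RL ≈ 5.43 dB

Γ = (165 − 50)/(165 + 50) = 0.535
RL = −20·log₁₀|Γ| = −20·log₁₀(0.535)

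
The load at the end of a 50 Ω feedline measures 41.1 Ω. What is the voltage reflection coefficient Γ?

Γ = -0.0977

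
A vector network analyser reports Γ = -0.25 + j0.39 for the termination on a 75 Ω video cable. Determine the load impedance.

Z_L = Z_0·(1 + Γ)/(1 − Γ) = 75·(0.75 + j0.39)/(1.25 − j0.39)

Z_L ≈ 34.4 + j34.1 Ω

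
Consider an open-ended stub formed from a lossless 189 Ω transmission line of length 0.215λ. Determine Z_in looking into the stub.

βl = 2π × 0.215 = 77.4°
tan(βl) = 4.47
For an open-ended stub, Z_in = −jZ_0·cot(βl) = −jZ_0/tan(βl)

Z_in ≈ −j42.2 Ω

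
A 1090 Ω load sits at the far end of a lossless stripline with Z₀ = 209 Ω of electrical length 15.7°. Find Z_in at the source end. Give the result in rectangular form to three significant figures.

tan(βl) = tan(15.7°) = 0.281
Z_in = Z_0·(Z_L + jZ_0·tanβl)/(Z_0 + jZ_L·tanβl)
     = 209·(1090 + j58.7)/(209 + j306)

Z_in ≈ 373 − j489 Ω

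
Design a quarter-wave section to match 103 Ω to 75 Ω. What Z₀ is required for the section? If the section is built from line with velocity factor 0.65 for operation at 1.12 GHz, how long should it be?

Z_qwt ≈ 87.9 Ω; length ≈ 4.35 cm

Z_qwt = √(Z_0·R_L) = √(75 × 103) = √7725
λ = 0.65·c/f = 0.174 m, so l = λ/4 = 0.0435 m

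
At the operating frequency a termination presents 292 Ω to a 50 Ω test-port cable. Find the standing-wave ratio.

VSWR ≈ 5.84

Γ = (292 − 50)/(292 + 50) = 0.708
VSWR = (1 + 0.708)/(1 − 0.708)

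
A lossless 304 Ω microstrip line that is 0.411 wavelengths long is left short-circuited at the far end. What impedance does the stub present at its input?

βl = 2π × 0.411 = 148°
tan(βl) = -0.626
For a short-circuited stub, Z_in = jZ_0·tan(βl)

Z_in ≈ −j190 Ω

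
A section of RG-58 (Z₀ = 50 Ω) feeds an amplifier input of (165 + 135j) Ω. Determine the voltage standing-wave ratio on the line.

Γ = (Z_L − Z_0)/(Z_L + Z_0) = (115 + j135)/(215 + j135)
|Γ| = 177/254 = 0.699
VSWR = (1 + |Γ|)/(1 − |Γ|) = 1.7/0.301

VSWR ≈ 5.63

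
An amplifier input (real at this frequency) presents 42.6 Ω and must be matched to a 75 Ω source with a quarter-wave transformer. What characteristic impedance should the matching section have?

Z_qwt ≈ 56.5 Ω

Z_qwt = √(Z_0·R_L) = √(75 × 42.6) = √3195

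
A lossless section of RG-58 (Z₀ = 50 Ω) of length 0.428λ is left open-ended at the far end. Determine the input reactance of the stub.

βl = 2π × 0.428 = 154°
tan(βl) = -0.486
For an open-ended stub, Z_in = −jZ_0·cot(βl) = −jZ_0/tan(βl)

X_in ≈ 103 Ω (inductive)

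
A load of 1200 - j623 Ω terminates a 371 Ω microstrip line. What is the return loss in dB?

RL ≈ 4.24 dB

Γ = (829 − j623)/(1571 − j623), |Γ| = 0.614
RL = −20·log₁₀|Γ| = −20·log₁₀(0.614)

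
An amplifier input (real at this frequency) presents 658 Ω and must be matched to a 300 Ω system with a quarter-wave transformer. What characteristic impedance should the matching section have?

Z_qwt = √(Z_0·R_L) = √(300 × 658) = √197400

Z_qwt ≈ 444 Ω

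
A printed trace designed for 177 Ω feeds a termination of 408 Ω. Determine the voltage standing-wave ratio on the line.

For a purely resistive load, VSWR = R_L/Z_0 or Z_0/R_L (whichever > 1) = 408/177

VSWR ≈ 2.31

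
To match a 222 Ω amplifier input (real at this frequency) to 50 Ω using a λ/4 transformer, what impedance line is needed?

Z_qwt = √(Z_0·R_L) = √(50 × 222) = √11100

Z_qwt ≈ 105 Ω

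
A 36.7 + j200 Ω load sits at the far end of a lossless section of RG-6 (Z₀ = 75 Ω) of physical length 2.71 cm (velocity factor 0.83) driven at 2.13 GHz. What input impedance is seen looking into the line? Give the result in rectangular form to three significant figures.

Z_in ≈ 5.51 − j37.3 Ω

λ = v/f = 0.83·c / 2.13 GHz = 0.117 m
βl = 2π·l/λ = 2π × 0.232 = 83.5°
tan(βl) = tan(83.5°) = 8.72
Z_in = Z_0·(Z_L + jZ_0·tanβl)/(Z_0 + jZ_L·tanβl)
     = 75·(36.7 + j854)/(-1670 + j320)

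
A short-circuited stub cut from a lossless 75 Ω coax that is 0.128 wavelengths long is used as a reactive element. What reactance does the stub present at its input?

βl = 2π × 0.128 = 46.1°
tan(βl) = 1.04
For a short-circuited stub, Z_in = jZ_0·tan(βl)

X_in ≈ 77.9 Ω (inductive)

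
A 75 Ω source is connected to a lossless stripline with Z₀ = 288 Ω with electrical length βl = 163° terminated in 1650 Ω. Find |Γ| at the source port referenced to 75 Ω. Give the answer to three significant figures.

tan(βl) = -0.306
Z_in = Z_0·(Z_L + jZ_0·tanβl)/(Z_0 + jZ_L·tanβl) = 444 + j689 Ω
Γ_s = (Z_in − Z_s)/(Z_in + Z_s) = (369 + j689)/(519 + j689), |Γ_s| = 0.906

|Γ| ≈ 0.906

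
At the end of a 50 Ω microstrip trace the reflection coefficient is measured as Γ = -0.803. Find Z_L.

Z_L = Z_0·(1 + Γ)/(1 − Γ) = 50·(0.197)/(1.8)

Z_L ≈ 5.46 Ω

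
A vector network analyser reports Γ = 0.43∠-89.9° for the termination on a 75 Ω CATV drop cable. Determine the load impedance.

Z_L ≈ 51.7 − j54.5 Ω

Z_L = Z_0·(1 + Γ)/(1 − Γ) = 75·(1 − j0.43)/(0.999 + j0.43)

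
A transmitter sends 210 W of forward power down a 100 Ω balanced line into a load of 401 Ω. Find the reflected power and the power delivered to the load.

P_reflected ≈ 75.8 W; P_delivered ≈ 134 W

Γ = (401 − 100)/(401 + 100) = 0.601
|Γ|² = 0.361
P_refl = |Γ|²·P_inc = 75.8 W, P_del = (1 − |Γ|²)·P_inc = 134 W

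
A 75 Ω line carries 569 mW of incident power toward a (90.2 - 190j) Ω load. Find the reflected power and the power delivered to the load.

|Γ| = |(15.2 − j190)/(165.2 − j190)| = 0.757
|Γ|² = 0.573
P_refl = |Γ|²·P_inc = 326 mW, P_del = (1 − |Γ|²)·P_inc = 243 mW

P_reflected ≈ 326 mW; P_delivered ≈ 243 mW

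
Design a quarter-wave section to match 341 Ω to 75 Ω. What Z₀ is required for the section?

Z_qwt ≈ 160 Ω

Z_qwt = √(Z_0·R_L) = √(75 × 341) = √25580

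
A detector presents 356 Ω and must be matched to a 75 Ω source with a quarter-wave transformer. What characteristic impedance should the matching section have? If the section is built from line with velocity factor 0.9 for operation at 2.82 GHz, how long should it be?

Z_qwt ≈ 163 Ω; length ≈ 2.39 cm

Z_qwt = √(Z_0·R_L) = √(75 × 356) = √26700
λ = 0.9·c/f = 0.0957 m, so l = λ/4 = 0.0239 m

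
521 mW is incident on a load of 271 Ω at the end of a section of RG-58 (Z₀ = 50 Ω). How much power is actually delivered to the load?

P_delivered ≈ 274 mW

Γ = (271 − 50)/(271 + 50) = 0.688
|Γ|² = 0.474
P_refl = |Γ|²·P_inc = 247 mW, P_del = (1 − |Γ|²)·P_inc = 274 mW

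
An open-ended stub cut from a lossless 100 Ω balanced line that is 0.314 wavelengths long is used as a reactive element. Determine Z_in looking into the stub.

Z_in ≈ +j42.5 Ω

βl = 2π × 0.314 = 113°
tan(βl) = -2.35
For an open-ended stub, Z_in = −jZ_0·cot(βl) = −jZ_0/tan(βl)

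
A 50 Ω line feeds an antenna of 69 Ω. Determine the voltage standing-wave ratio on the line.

VSWR ≈ 1.38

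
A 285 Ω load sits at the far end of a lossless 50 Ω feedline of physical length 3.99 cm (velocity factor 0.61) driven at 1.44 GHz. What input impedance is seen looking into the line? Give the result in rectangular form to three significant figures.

λ = v/f = 0.61·c / 1.44 GHz = 0.127 m
βl = 2π·l/λ = 2π × 0.314 = 113°
tan(βl) = tan(113°) = -2.35
Z_in = Z_0·(Z_L + jZ_0·tanβl)/(Z_0 + jZ_L·tanβl)
     = 50·(285 − j118)/(50 − j671)

Z_in ≈ 10.3 + j20.5 Ω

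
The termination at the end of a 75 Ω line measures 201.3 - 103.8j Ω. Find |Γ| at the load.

|Γ| ≈ 0.554

Γ = (Z_L − Z_0)/(Z_L + Z_0) = (126.3 − j103.8)/(276.3 − j103.8)
|Γ| = 163/295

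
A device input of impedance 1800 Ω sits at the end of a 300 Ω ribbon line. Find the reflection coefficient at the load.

Γ = 0.714

Γ = (Z_L − Z_0)/(Z_L + Z_0) = (1800 − 300)/(1800 + 300) = 1500/2100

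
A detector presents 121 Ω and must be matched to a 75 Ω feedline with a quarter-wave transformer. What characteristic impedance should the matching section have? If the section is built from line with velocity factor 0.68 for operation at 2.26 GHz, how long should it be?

Z_qwt = √(Z_0·R_L) = √(75 × 121) = √9075
λ = 0.68·c/f = 0.0903 m, so l = λ/4 = 0.0226 m

Z_qwt ≈ 95.3 Ω; length ≈ 2.26 cm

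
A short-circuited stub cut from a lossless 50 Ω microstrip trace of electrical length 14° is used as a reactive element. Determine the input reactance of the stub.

X_in ≈ 12.5 Ω (inductive)

tan(βl) = 0.249
For a short-circuited stub, Z_in = jZ_0·tan(βl)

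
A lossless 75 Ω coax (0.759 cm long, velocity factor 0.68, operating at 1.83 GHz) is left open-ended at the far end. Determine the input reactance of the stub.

X_in ≈ -164 Ω (capacitive)

λ = v/f = 0.68·c / 1.83 GHz = 0.111 m
βl = 2π·l/λ = 2π × 0.0681 = 24.5°
tan(βl) = 0.456
For an open-ended stub, Z_in = −jZ_0·cot(βl) = −jZ_0/tan(βl)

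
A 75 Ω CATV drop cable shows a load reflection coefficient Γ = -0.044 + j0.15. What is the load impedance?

Z_L ≈ 65.8 + j20.2 Ω

Z_L = Z_0·(1 + Γ)/(1 − Γ) = 75·(0.956 + j0.15)/(1.04 − j0.15)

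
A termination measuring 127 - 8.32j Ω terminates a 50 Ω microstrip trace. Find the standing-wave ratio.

VSWR ≈ 2.55

Γ = (Z_L − Z_0)/(Z_L + Z_0) = (77 − j8.32)/(177 − j8.32)
|Γ| = 77.4/177 = 0.437
VSWR = (1 + |Γ|)/(1 − |Γ|) = 1.44/0.563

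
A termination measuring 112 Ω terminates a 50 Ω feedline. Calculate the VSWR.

VSWR ≈ 2.24

Γ = (112 − 50)/(112 + 50) = 0.383
VSWR = (1 + 0.383)/(1 − 0.383)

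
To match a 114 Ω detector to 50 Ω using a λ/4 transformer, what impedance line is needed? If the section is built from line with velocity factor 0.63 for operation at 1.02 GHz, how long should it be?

Z_qwt ≈ 75.5 Ω; length ≈ 4.63 cm

Z_qwt = √(Z_0·R_L) = √(50 × 114) = √5700
λ = 0.63·c/f = 0.185 m, so l = λ/4 = 0.0463 m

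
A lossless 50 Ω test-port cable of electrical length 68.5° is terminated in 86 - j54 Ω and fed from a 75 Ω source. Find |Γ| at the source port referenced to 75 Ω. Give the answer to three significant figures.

tan(βl) = 2.54
Z_in = Z_0·(Z_L + jZ_0·tanβl)/(Z_0 + jZ_L·tanβl) = 19.4 − j3.1 Ω
Γ_s = (Z_in − Z_s)/(Z_in + Z_s) = (-55.6 − j3.1)/(94.4 − j3.1), |Γ_s| = 0.59

|Γ| ≈ 0.59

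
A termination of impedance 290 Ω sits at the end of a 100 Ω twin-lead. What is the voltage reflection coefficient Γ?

Γ = 0.487

Γ = (Z_L − Z_0)/(Z_L + Z_0) = (290 − 100)/(290 + 100) = 190/390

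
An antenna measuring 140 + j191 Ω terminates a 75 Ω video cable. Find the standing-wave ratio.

Γ = (Z_L − Z_0)/(Z_L + Z_0) = (65 + j191)/(215 + j191)
|Γ| = 202/288 = 0.702
VSWR = (1 + |Γ|)/(1 − |Γ|) = 1.7/0.298

VSWR ≈ 5.7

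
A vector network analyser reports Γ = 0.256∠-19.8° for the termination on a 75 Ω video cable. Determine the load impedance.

Z_L = Z_0·(1 + Γ)/(1 − Γ) = 75·(1.24 − j0.0867)/(0.759 + j0.0867)

Z_L ≈ 120 − j22.3 Ω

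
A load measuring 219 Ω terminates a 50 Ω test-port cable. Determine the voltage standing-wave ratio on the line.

VSWR ≈ 4.38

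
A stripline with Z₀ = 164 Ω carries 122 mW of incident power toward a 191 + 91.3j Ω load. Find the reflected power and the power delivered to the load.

P_reflected ≈ 8.23 mW; P_delivered ≈ 114 mW

|Γ| = |(27 + j91.3)/(355 + j91.3)| = 0.26
|Γ|² = 0.0675
P_refl = |Γ|²·P_inc = 8.23 mW, P_del = (1 − |Γ|²)·P_inc = 114 mW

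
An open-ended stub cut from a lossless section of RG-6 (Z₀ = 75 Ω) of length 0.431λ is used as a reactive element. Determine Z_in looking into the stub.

βl = 2π × 0.431 = 155°
tan(βl) = -0.463
For an open-ended stub, Z_in = −jZ_0·cot(βl) = −jZ_0/tan(βl)

Z_in ≈ +j162 Ω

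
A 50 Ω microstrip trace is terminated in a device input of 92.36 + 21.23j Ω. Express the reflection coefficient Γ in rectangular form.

Γ ≈ 0.313 + j0.102

Γ = (Z_L − Z_0)/(Z_L + Z_0) = (42.36 + j21.23)/(142.4 + j21.23)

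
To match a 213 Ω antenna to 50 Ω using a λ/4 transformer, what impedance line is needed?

Z_qwt = √(Z_0·R_L) = √(50 × 213) = √10650

Z_qwt ≈ 103 Ω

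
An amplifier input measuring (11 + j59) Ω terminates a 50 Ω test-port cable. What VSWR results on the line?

Γ = (Z_L − Z_0)/(Z_L + Z_0) = (-39 + j59)/(61 + j59)
|Γ| = 70.7/84.9 = 0.833
VSWR = (1 + |Γ|)/(1 − |Γ|) = 1.83/0.167

VSWR ≈ 11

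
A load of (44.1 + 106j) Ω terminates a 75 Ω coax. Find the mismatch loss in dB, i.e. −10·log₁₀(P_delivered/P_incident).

Γ = (-30.9 + j106)/(119.1 + j106), |Γ| = 0.693
|Γ|² = 0.48, so P_del/P_inc = 1 − |Γ|² = 0.52
ML = −10·log₁₀(1 − |Γ|²)

mismatch loss ≈ 2.84 dB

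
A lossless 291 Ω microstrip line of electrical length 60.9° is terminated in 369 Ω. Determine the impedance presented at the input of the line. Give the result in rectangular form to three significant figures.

tan(βl) = tan(60.9°) = 1.8
Z_in = Z_0·(Z_L + jZ_0·tanβl)/(Z_0 + jZ_L·tanβl)
     = 291·(369 + j523)/(291 + j663)

Z_in ≈ 252 − j51.3 Ω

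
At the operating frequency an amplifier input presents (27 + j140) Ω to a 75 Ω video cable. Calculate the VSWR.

VSWR ≈ 12.7

Γ = (Z_L − Z_0)/(Z_L + Z_0) = (-48 + j140)/(102 + j140)
|Γ| = 148/173 = 0.854
VSWR = (1 + |Γ|)/(1 − |Γ|) = 1.85/0.146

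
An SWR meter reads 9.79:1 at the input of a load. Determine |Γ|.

|Γ| ≈ 0.815

|Γ| = (S − 1)/(S + 1) = (9.79 − 1)/(9.79 + 1) = 8.79/10.8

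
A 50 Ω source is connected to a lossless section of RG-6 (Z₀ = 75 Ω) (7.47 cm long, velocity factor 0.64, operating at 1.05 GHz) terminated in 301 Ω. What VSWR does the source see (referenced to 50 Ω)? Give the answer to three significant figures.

VSWR ≈ 5.06

λ = v/f = 0.64·c / 1.05 GHz = 0.183 m
βl = 2π·l/λ = 2π × 0.409 = 147°
tan(βl) = -0.648
Z_in = Z_0·(Z_L + jZ_0·tanβl)/(Z_0 + jZ_L·tanβl) = 55.1 + j94.6 Ω
Γ_s = (Z_in − Z_s)/(Z_in + Z_s) = (5.07 + j94.6)/(105 + j94.6), |Γ_s| = 0.67
VSWR = (1 + |Γ_s|)/(1 − |Γ_s|)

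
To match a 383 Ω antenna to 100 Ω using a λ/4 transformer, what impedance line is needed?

Z_qwt ≈ 196 Ω

Z_qwt = √(Z_0·R_L) = √(100 × 383) = √38300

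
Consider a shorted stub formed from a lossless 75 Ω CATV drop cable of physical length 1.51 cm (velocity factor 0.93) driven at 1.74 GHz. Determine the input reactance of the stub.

λ = v/f = 0.93·c / 1.74 GHz = 0.16 m
βl = 2π·l/λ = 2π × 0.0942 = 33.9°
tan(βl) = 0.672
For a shorted stub, Z_in = jZ_0·tan(βl)

X_in ≈ 50.4 Ω (inductive)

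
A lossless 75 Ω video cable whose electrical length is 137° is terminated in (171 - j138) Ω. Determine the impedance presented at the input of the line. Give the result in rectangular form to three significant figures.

Z_in ≈ 63.5 + j102 Ω

tan(βl) = tan(137°) = -0.933
Z_in = Z_0·(Z_L + jZ_0·tanβl)/(Z_0 + jZ_L·tanβl)
     = 75·(171 − j208)/(-53.7 − j159)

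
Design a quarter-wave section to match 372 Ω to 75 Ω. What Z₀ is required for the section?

Z_qwt = √(Z_0·R_L) = √(75 × 372) = √27900

Z_qwt ≈ 167 Ω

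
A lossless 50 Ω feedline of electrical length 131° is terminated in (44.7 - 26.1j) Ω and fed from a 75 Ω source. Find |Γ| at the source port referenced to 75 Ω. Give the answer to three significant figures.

tan(βl) = -1.15
Z_in = Z_0·(Z_L + jZ_0·tanβl)/(Z_0 + jZ_L·tanβl) = 85.3 + j10.3 Ω
Γ_s = (Z_in − Z_s)/(Z_in + Z_s) = (10.3 + j10.3)/(160 + j10.3), |Γ_s| = 0.0908

|Γ| ≈ 0.0908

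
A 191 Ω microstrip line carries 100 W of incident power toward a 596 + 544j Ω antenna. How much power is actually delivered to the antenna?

|Γ| = |(405 + j544)/(787 + j544)| = 0.709
|Γ|² = 0.503
P_refl = |Γ|²·P_inc = 50.3 W, P_del = (1 − |Γ|²)·P_inc = 49.7 W

P_delivered ≈ 49.7 W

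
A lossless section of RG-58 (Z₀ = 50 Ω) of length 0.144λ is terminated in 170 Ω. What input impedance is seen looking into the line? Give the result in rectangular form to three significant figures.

Z_in ≈ 22.6 − j34.1 Ω

βl = 2π × 0.144 = 51.8°
tan(βl) = tan(51.8°) = 1.27
Z_in = Z_0·(Z_L + jZ_0·tanβl)/(Z_0 + jZ_L·tanβl)
     = 50·(170 + j63.6)/(50 + j216)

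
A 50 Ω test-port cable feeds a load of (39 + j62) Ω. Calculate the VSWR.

VSWR ≈ 3.77

Γ = (Z_L − Z_0)/(Z_L + Z_0) = (-11 + j62)/(89 + j62)
|Γ| = 63/108 = 0.581
VSWR = (1 + |Γ|)/(1 − |Γ|) = 1.58/0.419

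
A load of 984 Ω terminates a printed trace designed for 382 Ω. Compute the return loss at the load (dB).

Γ = (984 − 382)/(984 + 382) = 0.441
RL = −20·log₁₀|Γ| = −20·log₁₀(0.441)

RL ≈ 7.12 dB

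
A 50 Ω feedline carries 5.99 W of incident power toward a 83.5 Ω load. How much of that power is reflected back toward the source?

P_reflected ≈ 0.377 W

Γ = (83.5 − 50)/(83.5 + 50) = 0.251
|Γ|² = 0.063
P_refl = |Γ|²·P_inc = 0.377 W, P_del = (1 − |Γ|²)·P_inc = 5.61 W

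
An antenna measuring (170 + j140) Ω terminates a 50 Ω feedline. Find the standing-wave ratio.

Γ = (Z_L − Z_0)/(Z_L + Z_0) = (120 + j140)/(220 + j140)
|Γ| = 184/261 = 0.707
VSWR = (1 + |Γ|)/(1 − |Γ|) = 1.71/0.293

VSWR ≈ 5.83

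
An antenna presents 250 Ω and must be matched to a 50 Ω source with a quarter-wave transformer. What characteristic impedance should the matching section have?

Z_qwt = √(Z_0·R_L) = √(50 × 250) = √12500

Z_qwt ≈ 112 Ω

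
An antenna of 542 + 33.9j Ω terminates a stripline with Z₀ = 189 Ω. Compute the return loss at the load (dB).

Γ = (353 + j33.9)/(731 + j33.9), |Γ| = 0.485
RL = −20·log₁₀|Γ| = −20·log₁₀(0.485)

RL ≈ 6.29 dB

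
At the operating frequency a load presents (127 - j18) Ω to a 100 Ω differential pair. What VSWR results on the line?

Γ = (Z_L − Z_0)/(Z_L + Z_0) = (27 − j18)/(227 − j18)
|Γ| = 32.4/228 = 0.143
VSWR = (1 + |Γ|)/(1 − |Γ|) = 1.14/0.857

VSWR ≈ 1.33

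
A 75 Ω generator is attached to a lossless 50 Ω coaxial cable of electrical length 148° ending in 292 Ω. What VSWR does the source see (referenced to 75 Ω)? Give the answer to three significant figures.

VSWR ≈ 5.29

tan(βl) = -0.625
Z_in = Z_0·(Z_L + jZ_0·tanβl)/(Z_0 + jZ_L·tanβl) = 28.4 + j72.2 Ω
Γ_s = (Z_in − Z_s)/(Z_in + Z_s) = (-46.6 + j72.2)/(103 + j72.2), |Γ_s| = 0.682
VSWR = (1 + |Γ_s|)/(1 − |Γ_s|)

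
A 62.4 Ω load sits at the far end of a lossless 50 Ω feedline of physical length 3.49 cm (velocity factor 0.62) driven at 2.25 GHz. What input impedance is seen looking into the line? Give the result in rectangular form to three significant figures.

λ = v/f = 0.62·c / 2.25 GHz = 0.0827 m
βl = 2π·l/λ = 2π × 0.422 = 152°
tan(βl) = tan(152°) = -0.532
Z_in = Z_0·(Z_L + jZ_0·tanβl)/(Z_0 + jZ_L·tanβl)
     = 50·(62.4 − j26.6)/(50 − j33.2)

Z_in ≈ 55.6 + j10.3 Ω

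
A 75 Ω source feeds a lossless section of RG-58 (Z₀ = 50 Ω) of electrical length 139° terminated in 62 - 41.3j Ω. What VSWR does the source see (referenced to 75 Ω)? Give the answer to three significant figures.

tan(βl) = -0.869
Z_in = Z_0·(Z_L + jZ_0·tanβl)/(Z_0 + jZ_L·tanβl) = 87.7 + j34.6 Ω
Γ_s = (Z_in − Z_s)/(Z_in + Z_s) = (12.7 + j34.6)/(163 + j34.6), |Γ_s| = 0.221
VSWR = (1 + |Γ_s|)/(1 − |Γ_s|)

VSWR ≈ 1.57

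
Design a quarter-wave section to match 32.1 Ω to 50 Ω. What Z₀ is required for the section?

Z_qwt ≈ 40.1 Ω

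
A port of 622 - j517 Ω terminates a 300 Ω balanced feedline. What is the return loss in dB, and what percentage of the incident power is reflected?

Γ = (322 − j517)/(922 − j517), |Γ| = 0.576
RL = −20·log₁₀(0.576) = 4.79 dB
P_refl/P_inc = |Γ|² = 0.332

RL ≈ 4.79 dB; 33.2% of incident power reflected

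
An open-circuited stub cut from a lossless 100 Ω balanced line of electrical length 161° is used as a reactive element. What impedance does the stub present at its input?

tan(βl) = -0.344
For an open-circuited stub, Z_in = −jZ_0·cot(βl) = −jZ_0/tan(βl)

Z_in ≈ +j290 Ω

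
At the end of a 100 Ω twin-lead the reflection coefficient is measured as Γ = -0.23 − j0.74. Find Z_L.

Z_L = Z_0·(1 + Γ)/(1 − Γ) = 100·(0.77 − j0.74)/(1.23 + j0.74)

Z_L ≈ 19.4 − j71.8 Ω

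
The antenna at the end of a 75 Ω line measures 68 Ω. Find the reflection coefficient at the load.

Γ = -0.049

Γ = (Z_L − Z_0)/(Z_L + Z_0) = (68 − 75)/(68 + 75) = -7/143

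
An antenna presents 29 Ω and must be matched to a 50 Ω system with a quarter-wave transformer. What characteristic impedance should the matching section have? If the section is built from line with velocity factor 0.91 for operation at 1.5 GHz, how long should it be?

Z_qwt ≈ 38.1 Ω; length ≈ 4.55 cm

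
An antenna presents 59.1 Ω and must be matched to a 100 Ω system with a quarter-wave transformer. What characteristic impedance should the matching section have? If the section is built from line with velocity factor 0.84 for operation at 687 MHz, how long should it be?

Z_qwt = √(Z_0·R_L) = √(100 × 59.1) = √5910
λ = 0.84·c/f = 0.367 m, so l = λ/4 = 0.0917 m

Z_qwt ≈ 76.9 Ω; length ≈ 9.17 cm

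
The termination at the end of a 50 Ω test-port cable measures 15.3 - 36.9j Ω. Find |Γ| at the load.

Γ = (Z_L − Z_0)/(Z_L + Z_0) = (-34.7 − j36.9)/(65.3 − j36.9)
|Γ| = 50.7/75

|Γ| ≈ 0.675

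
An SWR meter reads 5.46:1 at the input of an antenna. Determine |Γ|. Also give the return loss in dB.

|Γ| ≈ 0.69; return loss ≈ 3.22 dB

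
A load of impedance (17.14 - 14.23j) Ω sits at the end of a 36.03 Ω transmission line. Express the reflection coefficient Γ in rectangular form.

Γ ≈ -0.265 − j0.338

Γ = (Z_L − Z_0)/(Z_L + Z_0) = (-18.89 − j14.23)/(53.17 − j14.23)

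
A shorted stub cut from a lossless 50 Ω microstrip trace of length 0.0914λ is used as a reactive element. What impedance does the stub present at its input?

Z_in ≈ +j32.4 Ω

βl = 2π × 0.0914 = 32.9°
tan(βl) = 0.647
For a shorted stub, Z_in = jZ_0·tan(βl)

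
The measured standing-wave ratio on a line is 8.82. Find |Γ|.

|Γ| = (S − 1)/(S + 1) = (8.82 − 1)/(8.82 + 1) = 7.82/9.82

|Γ| ≈ 0.796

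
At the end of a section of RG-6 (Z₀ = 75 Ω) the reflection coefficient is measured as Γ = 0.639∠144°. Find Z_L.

Z_L ≈ 18.2 + j23.1 Ω

Z_L = Z_0·(1 + Γ)/(1 − Γ) = 75·(0.483 + j0.376)/(1.52 − j0.376)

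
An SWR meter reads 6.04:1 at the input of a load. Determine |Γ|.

|Γ| = (S − 1)/(S + 1) = (6.04 − 1)/(6.04 + 1) = 5.04/7.04

|Γ| ≈ 0.716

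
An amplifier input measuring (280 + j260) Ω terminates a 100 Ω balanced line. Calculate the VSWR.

VSWR ≈ 5.39

Γ = (Z_L − Z_0)/(Z_L + Z_0) = (180 + j260)/(380 + j260)
|Γ| = 316/460 = 0.687
VSWR = (1 + |Γ|)/(1 − |Γ|) = 1.69/0.313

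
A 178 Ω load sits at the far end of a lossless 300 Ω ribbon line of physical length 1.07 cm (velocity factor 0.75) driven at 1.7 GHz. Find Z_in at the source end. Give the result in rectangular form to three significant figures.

Z_in ≈ 210 + j97.6 Ω

λ = v/f = 0.75·c / 1.7 GHz = 0.132 m
βl = 2π·l/λ = 2π × 0.0808 = 29.1°
tan(βl) = tan(29.1°) = 0.557
Z_in = Z_0·(Z_L + jZ_0·tanβl)/(Z_0 + jZ_L·tanβl)
     = 300·(178 + j167)/(300 + j99.1)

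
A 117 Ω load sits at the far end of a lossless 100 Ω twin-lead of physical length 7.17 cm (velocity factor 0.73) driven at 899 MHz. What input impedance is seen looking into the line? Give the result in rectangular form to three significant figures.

Z_in ≈ 87.2 + j7.27 Ω

λ = v/f = 0.73·c / 899 MHz = 0.244 m
βl = 2π·l/λ = 2π × 0.294 = 106°
tan(βl) = tan(106°) = -3.5
Z_in = Z_0·(Z_L + jZ_0·tanβl)/(Z_0 + jZ_L·tanβl)
     = 100·(117 − j350)/(100 − j409)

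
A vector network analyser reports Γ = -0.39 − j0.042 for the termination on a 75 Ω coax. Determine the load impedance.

Z_L = Z_0·(1 + Γ)/(1 − Γ) = 75·(0.61 − j0.042)/(1.39 + j0.042)

Z_L ≈ 32.8 − j3.26 Ω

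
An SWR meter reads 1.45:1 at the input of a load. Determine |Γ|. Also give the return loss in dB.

|Γ| ≈ 0.184; return loss ≈ 14.7 dB

|Γ| = (S − 1)/(S + 1) = (1.45 − 1)/(1.45 + 1) = 0.45/2.45
RL = −20·log₁₀|Γ| = −20·log₁₀(0.184)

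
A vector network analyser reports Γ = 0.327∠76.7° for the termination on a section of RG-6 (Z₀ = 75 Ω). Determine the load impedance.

Z_L = Z_0·(1 + Γ)/(1 − Γ) = 75·(1.08 + j0.318)/(0.925 − j0.318)

Z_L ≈ 70 + j49.9 Ω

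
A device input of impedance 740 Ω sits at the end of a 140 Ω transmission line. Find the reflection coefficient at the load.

Γ = (Z_L − Z_0)/(Z_L + Z_0) = (740 − 140)/(740 + 140) = 600/880

Γ = 0.682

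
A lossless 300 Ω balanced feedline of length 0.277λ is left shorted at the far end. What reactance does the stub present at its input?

X_in ≈ -1750 Ω (capacitive)

βl = 2π × 0.277 = 99.7°
tan(βl) = -5.84
For a shorted stub, Z_in = jZ_0·tan(βl)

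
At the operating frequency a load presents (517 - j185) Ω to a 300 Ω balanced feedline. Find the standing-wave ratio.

VSWR ≈ 2.03

Γ = (Z_L − Z_0)/(Z_L + Z_0) = (217 − j185)/(817 − j185)
|Γ| = 285/838 = 0.34
VSWR = (1 + |Γ|)/(1 − |Γ|) = 1.34/0.66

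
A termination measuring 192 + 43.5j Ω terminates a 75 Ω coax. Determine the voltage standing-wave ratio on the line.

VSWR ≈ 2.71

Γ = (Z_L − Z_0)/(Z_L + Z_0) = (117 + j43.5)/(267 + j43.5)
|Γ| = 125/271 = 0.461
VSWR = (1 + |Γ|)/(1 − |Γ|) = 1.46/0.539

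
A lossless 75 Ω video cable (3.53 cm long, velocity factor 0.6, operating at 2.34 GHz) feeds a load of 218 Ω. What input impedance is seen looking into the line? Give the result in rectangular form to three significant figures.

λ = v/f = 0.6·c / 2.34 GHz = 0.0769 m
βl = 2π·l/λ = 2π × 0.459 = 165°
tan(βl) = tan(165°) = -0.264
Z_in = Z_0·(Z_L + jZ_0·tanβl)/(Z_0 + jZ_L·tanβl)
     = 75·(218 − j19.8)/(75 − j57.6)

Z_in ≈ 147 + j92.8 Ω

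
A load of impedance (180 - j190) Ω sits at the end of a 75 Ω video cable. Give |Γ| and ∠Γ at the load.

Γ = (Z_L − Z_0)/(Z_L + Z_0) = (105 − j190)/(255 − j190)
|Γ| = 217/318 = 0.683

Γ ≈ 0.683 ∠ -24.4°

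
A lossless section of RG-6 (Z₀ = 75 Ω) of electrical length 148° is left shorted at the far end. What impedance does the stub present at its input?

Z_in ≈ −j46.9 Ω

tan(βl) = -0.625
For a shorted stub, Z_in = jZ_0·tan(βl)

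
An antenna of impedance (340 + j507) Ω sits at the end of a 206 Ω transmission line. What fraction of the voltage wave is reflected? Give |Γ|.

|Γ| ≈ 0.704

Γ = (Z_L − Z_0)/(Z_L + Z_0) = (134 + j507)/(546 + j507)
|Γ| = 524/745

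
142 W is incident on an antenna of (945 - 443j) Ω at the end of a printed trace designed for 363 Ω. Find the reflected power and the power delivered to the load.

P_reflected ≈ 39.8 W; P_delivered ≈ 102 W

|Γ| = |(582 − j443)/(1308 − j443)| = 0.53
|Γ|² = 0.281
P_refl = |Γ|²·P_inc = 39.8 W, P_del = (1 − |Γ|²)·P_inc = 102 W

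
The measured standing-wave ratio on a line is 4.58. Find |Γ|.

|Γ| ≈ 0.642

|Γ| = (S − 1)/(S + 1) = (4.58 − 1)/(4.58 + 1) = 3.58/5.58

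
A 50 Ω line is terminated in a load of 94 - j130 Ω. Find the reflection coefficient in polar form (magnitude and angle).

Γ ≈ 0.707 ∠ -29.2°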